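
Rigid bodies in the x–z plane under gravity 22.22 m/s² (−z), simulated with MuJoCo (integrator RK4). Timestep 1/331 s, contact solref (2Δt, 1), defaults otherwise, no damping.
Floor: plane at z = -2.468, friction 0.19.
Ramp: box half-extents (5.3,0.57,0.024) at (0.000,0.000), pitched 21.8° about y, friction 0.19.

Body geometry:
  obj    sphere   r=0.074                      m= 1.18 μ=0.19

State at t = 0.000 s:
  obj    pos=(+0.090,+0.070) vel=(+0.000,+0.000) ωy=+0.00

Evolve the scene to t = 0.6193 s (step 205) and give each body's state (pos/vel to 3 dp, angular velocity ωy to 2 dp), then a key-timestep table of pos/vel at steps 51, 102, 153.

State at t = 0.6193 s:
  obj    pos=(+1.140,-0.350) vel=(+3.390,-1.356) ωy=+49.32

Key-timestep trajectory:
   step    t(s)  obj.x    obj.z    obj.vx   obj.vz 
     51  0.1541   +0.155  +0.044  +0.843  -0.337
    102  0.3082   +0.350  -0.034  +1.687  -0.675
    153  0.4622   +0.675  -0.164  +2.530  -1.012


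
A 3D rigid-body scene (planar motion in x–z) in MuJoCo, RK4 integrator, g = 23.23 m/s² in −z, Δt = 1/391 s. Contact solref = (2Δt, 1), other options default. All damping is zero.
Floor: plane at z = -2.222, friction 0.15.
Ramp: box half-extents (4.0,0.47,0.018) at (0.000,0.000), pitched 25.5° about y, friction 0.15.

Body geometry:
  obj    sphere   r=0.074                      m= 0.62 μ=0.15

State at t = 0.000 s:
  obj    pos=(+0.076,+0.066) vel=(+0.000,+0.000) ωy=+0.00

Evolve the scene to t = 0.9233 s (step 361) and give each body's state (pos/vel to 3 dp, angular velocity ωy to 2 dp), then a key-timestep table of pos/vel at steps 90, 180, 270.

State at t = 0.9233 s:
  obj    pos=(+2.824,-1.245) vel=(+5.953,-2.840) ωy=+89.11

Key-timestep trajectory:
   step    t(s)  obj.x    obj.z    obj.vx   obj.vz 
     90  0.2302   +0.247  -0.016  +1.484  -0.708
    180  0.4604   +0.759  -0.260  +2.969  -1.416
    270  0.6905   +1.613  -0.668  +4.453  -2.124


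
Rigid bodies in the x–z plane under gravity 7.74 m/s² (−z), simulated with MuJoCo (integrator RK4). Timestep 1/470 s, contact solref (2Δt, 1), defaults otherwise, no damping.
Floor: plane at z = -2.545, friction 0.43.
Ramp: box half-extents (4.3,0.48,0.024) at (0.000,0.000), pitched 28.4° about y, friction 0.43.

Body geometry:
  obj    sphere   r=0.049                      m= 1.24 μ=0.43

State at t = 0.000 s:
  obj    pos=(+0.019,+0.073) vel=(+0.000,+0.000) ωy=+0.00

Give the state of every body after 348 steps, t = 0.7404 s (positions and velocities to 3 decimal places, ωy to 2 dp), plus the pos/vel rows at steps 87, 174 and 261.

State at t = 0.7404 s:
  obj    pos=(+0.653,-0.270) vel=(+1.713,-0.926) ωy=+39.73

Key-timestep trajectory:
   step    t(s)  obj.x    obj.z    obj.vx   obj.vz 
     87  0.1851   +0.059  +0.051  +0.428  -0.232
    174  0.3702   +0.177  -0.013  +0.856  -0.463
    261  0.5553   +0.376  -0.120  +1.285  -0.695


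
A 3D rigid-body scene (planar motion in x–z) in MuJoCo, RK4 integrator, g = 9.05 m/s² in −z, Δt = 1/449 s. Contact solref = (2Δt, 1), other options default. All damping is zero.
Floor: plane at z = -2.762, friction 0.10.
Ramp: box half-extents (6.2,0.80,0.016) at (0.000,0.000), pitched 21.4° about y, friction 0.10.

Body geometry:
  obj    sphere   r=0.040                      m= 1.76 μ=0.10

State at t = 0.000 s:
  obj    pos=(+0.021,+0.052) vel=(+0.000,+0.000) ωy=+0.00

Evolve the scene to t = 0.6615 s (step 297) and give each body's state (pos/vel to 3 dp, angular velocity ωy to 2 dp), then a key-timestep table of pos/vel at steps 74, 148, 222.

State at t = 0.6615 s:
  obj    pos=(+0.522,-0.144) vel=(+1.514,-0.598) ωy=+34.81

Key-timestep trajectory:
   step    t(s)  obj.x    obj.z    obj.vx   obj.vz 
     74  0.1648   +0.052  +0.040  +0.378  -0.146
    148  0.3296   +0.145  +0.003  +0.756  -0.290
    222  0.4944   +0.301  -0.058  +1.132  -0.445


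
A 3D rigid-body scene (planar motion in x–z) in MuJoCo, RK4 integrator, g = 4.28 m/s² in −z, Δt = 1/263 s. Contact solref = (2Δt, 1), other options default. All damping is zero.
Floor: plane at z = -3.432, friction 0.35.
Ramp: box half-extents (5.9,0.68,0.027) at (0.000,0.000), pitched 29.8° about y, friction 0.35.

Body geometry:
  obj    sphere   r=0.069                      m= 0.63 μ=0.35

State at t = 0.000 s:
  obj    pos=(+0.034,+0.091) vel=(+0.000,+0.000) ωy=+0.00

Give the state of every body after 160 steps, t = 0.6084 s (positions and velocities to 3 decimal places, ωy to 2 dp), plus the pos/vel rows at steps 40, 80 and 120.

State at t = 0.6084 s:
  obj    pos=(+0.278,-0.049) vel=(+0.802,-0.459) ωy=+13.39

Key-timestep trajectory:
   step    t(s)  obj.x    obj.z    obj.vx   obj.vz 
     40  0.1521   +0.049  +0.082  +0.201  -0.115
     80  0.3042   +0.095  +0.056  +0.401  -0.230
    120  0.4563   +0.171  +0.013  +0.602  -0.345


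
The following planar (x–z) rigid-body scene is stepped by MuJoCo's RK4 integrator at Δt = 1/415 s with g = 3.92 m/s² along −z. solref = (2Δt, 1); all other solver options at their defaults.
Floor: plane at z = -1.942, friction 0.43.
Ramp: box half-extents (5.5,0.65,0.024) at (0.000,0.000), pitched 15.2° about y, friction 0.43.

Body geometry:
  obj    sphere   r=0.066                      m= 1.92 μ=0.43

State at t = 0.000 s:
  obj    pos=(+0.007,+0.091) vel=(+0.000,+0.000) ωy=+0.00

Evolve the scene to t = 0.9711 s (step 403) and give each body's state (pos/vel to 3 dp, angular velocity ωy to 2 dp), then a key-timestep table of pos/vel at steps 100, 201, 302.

State at t = 0.9711 s:
  obj    pos=(+0.341,+0.001) vel=(+0.688,-0.187) ωy=+10.80

Key-timestep trajectory:
   step    t(s)  obj.x    obj.z    obj.vx   obj.vz 
    100  0.2410   +0.028  +0.086  +0.171  -0.046
    201  0.4843   +0.090  +0.069  +0.343  -0.093
    302  0.7277   +0.195  +0.040  +0.516  -0.140


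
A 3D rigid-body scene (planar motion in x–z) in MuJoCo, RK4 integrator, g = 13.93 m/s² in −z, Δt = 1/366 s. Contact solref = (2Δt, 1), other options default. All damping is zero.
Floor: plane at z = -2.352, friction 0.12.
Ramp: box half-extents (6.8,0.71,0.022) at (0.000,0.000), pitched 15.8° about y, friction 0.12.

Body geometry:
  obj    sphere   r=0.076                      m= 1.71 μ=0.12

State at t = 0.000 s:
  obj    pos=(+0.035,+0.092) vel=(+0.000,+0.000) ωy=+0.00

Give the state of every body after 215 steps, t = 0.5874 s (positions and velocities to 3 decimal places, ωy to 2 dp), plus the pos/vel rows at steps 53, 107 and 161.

State at t = 0.5874 s:
  obj    pos=(+0.485,-0.035) vel=(+1.531,-0.433) ωy=+20.94

Key-timestep trajectory:
   step    t(s)  obj.x    obj.z    obj.vx   obj.vz 
     53  0.1448   +0.062  +0.084  +0.378  -0.107
    107  0.2923   +0.146  +0.060  +0.762  -0.216
    161  0.4399   +0.287  +0.021  +1.147  -0.325


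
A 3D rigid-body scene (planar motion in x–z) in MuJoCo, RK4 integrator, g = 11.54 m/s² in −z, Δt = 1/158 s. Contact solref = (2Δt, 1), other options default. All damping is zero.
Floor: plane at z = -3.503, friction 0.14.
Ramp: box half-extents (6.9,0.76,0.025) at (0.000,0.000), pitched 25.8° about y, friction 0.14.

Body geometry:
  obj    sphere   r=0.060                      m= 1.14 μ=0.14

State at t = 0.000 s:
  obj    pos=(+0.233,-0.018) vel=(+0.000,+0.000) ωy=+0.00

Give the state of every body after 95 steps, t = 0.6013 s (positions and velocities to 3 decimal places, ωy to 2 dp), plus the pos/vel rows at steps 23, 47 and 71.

State at t = 0.6013 s:
  obj    pos=(+0.817,-0.301) vel=(+1.942,-0.939) ωy=+35.93

Key-timestep trajectory:
   step    t(s)  obj.x    obj.z    obj.vx   obj.vz 
     23  0.1456   +0.267  -0.035  +0.471  -0.227
     47  0.2975   +0.376  -0.087  +0.961  -0.465
     71  0.4494   +0.559  -0.176  +1.452  -0.702


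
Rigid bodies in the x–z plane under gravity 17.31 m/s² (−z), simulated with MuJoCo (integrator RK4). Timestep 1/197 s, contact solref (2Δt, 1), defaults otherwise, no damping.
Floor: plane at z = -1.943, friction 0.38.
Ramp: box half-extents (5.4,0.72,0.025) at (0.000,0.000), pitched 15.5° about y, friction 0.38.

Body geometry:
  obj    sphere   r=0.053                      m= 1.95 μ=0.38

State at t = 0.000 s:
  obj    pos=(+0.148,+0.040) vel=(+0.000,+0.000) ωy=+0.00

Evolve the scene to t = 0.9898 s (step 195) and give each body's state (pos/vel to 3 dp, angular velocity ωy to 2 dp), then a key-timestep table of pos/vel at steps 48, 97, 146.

State at t = 0.9898 s:
  obj    pos=(+1.708,-0.393) vel=(+3.152,-0.874) ωy=+61.70

Key-timestep trajectory:
   step    t(s)  obj.x    obj.z    obj.vx   obj.vz 
     48  0.2437   +0.243  +0.014  +0.776  -0.215
     97  0.4924   +0.534  -0.067  +1.568  -0.435
    146  0.7411   +1.022  -0.203  +2.360  -0.654


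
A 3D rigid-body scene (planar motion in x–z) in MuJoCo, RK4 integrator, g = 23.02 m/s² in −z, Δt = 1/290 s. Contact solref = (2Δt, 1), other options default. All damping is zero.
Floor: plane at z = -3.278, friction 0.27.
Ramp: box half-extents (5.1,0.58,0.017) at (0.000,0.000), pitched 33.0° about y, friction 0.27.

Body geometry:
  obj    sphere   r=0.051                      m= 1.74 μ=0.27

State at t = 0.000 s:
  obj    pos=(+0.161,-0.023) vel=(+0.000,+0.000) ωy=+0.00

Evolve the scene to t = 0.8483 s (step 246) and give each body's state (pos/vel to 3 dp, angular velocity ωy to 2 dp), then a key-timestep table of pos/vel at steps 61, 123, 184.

State at t = 0.8483 s:
  obj    pos=(+2.863,-1.778) vel=(+6.371,-4.138) ωy=+148.92

Key-timestep trajectory:
   step    t(s)  obj.x    obj.z    obj.vx   obj.vz 
     61  0.2103   +0.327  -0.131  +1.580  -1.026
    123  0.4241   +0.837  -0.462  +3.186  -2.069
    184  0.6345   +1.673  -1.005  +4.766  -3.095


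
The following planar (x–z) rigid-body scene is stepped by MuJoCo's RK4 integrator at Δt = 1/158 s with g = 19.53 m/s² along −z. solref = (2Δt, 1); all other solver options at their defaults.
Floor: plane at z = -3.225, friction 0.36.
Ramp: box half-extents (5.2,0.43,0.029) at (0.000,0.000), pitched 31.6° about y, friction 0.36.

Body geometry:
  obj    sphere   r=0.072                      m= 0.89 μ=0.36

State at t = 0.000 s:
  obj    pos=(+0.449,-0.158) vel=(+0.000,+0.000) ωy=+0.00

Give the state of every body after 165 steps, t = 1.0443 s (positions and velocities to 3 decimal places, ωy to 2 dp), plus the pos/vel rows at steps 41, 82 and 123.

State at t = 1.0443 s:
  obj    pos=(+3.844,-2.246) vel=(+6.501,-4.000) ωy=+106.00

Key-timestep trajectory:
   step    t(s)  obj.x    obj.z    obj.vx   obj.vz 
     41  0.2595   +0.659  -0.287  +1.616  -0.994
     82  0.5190   +1.288  -0.674  +3.231  -1.988
    123  0.7785   +2.336  -1.318  +4.847  -2.982


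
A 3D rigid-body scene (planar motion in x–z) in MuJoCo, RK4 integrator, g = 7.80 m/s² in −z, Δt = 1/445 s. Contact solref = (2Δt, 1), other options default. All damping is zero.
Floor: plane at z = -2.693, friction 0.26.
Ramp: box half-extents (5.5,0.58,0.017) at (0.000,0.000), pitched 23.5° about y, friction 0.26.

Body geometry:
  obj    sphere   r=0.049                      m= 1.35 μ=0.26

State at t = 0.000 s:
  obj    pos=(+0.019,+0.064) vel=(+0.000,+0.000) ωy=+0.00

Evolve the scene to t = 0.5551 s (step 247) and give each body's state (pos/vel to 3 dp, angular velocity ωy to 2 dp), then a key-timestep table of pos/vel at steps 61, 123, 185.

State at t = 0.5551 s:
  obj    pos=(+0.333,-0.073) vel=(+1.131,-0.492) ωy=+25.16

Key-timestep trajectory:
   step    t(s)  obj.x    obj.z    obj.vx   obj.vz 
     61  0.1371   +0.038  +0.055  +0.279  -0.121
    123  0.2764   +0.097  +0.030  +0.563  -0.245
    185  0.4157   +0.195  -0.013  +0.847  -0.368


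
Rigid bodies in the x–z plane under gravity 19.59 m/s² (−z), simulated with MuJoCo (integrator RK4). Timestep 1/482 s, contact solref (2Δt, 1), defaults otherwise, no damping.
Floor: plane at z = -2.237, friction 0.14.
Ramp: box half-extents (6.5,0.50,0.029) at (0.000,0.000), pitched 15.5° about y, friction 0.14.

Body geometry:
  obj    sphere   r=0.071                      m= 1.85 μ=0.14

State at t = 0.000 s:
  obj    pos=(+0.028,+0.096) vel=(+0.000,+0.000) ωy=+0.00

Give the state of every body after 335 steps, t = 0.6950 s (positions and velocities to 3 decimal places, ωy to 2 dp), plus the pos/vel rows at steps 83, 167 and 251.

State at t = 0.6950 s:
  obj    pos=(+0.898,-0.145) vel=(+2.505,-0.695) ωy=+36.60

Key-timestep trajectory:
   step    t(s)  obj.x    obj.z    obj.vx   obj.vz 
     83  0.1722   +0.081  +0.081  +0.621  -0.172
    167  0.3465   +0.244  +0.036  +1.249  -0.346
    251  0.5207   +0.517  -0.040  +1.877  -0.520


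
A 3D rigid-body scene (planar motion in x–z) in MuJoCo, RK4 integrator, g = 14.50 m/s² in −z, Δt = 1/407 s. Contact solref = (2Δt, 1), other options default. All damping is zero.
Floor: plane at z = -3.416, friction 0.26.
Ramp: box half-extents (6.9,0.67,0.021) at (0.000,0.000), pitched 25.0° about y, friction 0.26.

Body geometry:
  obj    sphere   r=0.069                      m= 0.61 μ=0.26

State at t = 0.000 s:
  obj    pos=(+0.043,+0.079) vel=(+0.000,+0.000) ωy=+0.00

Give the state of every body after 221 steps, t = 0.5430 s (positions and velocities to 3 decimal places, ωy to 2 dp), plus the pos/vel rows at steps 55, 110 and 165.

State at t = 0.5430 s:
  obj    pos=(+0.628,-0.194) vel=(+2.154,-1.005) ωy=+34.44

Key-timestep trajectory:
   step    t(s)  obj.x    obj.z    obj.vx   obj.vz 
     55  0.1351   +0.079  +0.062  +0.536  -0.250
    110  0.2703   +0.188  +0.012  +1.072  -0.500
    165  0.4054   +0.369  -0.073  +1.608  -0.750


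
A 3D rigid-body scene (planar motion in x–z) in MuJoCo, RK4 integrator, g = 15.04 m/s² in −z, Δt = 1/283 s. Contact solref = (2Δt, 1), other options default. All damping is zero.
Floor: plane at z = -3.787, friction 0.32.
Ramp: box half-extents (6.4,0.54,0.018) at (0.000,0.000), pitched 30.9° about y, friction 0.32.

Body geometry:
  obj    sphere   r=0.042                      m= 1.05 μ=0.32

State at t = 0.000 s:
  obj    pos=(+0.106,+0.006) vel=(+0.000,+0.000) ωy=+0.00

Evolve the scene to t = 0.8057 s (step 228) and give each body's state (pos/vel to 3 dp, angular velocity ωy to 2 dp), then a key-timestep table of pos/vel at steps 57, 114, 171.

State at t = 0.8057 s:
  obj    pos=(+1.643,-0.913) vel=(+3.814,-2.283) ωy=+105.81

Key-timestep trajectory:
   step    t(s)  obj.x    obj.z    obj.vx   obj.vz 
     57  0.2014   +0.202  -0.051  +0.954  -0.571
    114  0.4028   +0.490  -0.224  +1.907  -1.141
    171  0.6042   +0.970  -0.511  +2.860  -1.712


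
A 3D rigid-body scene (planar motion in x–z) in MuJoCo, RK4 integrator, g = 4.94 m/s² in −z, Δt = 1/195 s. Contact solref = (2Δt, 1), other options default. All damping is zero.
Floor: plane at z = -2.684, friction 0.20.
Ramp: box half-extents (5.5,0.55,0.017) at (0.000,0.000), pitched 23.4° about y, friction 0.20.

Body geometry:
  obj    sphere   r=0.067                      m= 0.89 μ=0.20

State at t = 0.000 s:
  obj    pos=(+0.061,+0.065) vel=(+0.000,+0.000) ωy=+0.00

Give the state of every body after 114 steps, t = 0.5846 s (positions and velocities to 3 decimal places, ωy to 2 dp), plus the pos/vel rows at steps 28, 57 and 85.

State at t = 0.5846 s:
  obj    pos=(+0.281,-0.030) vel=(+0.752,-0.325) ωy=+12.22

Key-timestep trajectory:
   step    t(s)  obj.x    obj.z    obj.vx   obj.vz 
     28  0.1436   +0.074  +0.059  +0.185  -0.080
     57  0.2923   +0.116  +0.041  +0.376  -0.163
     85  0.4359   +0.183  +0.012  +0.561  -0.243


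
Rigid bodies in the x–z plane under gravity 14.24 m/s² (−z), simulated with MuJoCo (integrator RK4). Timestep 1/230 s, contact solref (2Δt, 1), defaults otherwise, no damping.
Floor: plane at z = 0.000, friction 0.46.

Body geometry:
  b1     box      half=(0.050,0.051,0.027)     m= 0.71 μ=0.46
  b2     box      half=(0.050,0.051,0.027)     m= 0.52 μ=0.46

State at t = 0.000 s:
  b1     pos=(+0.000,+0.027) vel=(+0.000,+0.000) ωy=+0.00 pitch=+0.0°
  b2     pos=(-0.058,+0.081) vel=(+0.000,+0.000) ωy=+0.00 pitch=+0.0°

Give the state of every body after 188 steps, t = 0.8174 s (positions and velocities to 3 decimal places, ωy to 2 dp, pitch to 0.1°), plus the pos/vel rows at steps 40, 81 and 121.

State at t = 0.8174 s:
  b1     pos=(+0.000,+0.027) vel=(+0.000,+0.000) ωy=+0.00 pitch=+0.0°
  b2     pos=(-0.108,+0.050) vel=(+0.000,+0.000) ωy=+0.00 pitch=-90.0°

Key-timestep trajectory:
   step    t(s)  b1.x    b1.z    b1.vx   b1.vz   b2.x    b2.z    b2.vx   b2.vz 
     40  0.1739   +0.000  +0.027  +0.000  +0.000   -0.086  +0.055  -0.363  +0.046
     81  0.3522   +0.000  +0.027  +0.000  +0.000   -0.122  +0.055  +0.041  -0.009
    121  0.5261   +0.000  +0.027  +0.000  +0.000   -0.107  +0.051  -0.156  -0.084


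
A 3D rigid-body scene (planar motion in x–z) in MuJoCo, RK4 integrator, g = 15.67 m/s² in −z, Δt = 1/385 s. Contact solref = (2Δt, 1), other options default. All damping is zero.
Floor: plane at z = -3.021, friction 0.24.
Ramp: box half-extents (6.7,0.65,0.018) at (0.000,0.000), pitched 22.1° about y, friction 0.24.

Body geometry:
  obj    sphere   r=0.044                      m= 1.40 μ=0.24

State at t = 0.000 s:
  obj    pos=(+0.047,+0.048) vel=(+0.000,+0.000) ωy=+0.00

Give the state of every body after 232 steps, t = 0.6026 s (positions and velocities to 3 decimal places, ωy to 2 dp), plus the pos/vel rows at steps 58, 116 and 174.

State at t = 0.6026 s:
  obj    pos=(+0.755,-0.240) vel=(+2.351,-0.955) ωy=+57.66

Key-timestep trajectory:
   step    t(s)  obj.x    obj.z    obj.vx   obj.vz 
     58  0.1506   +0.091  +0.030  +0.588  -0.239
    116  0.3013   +0.224  -0.024  +1.176  -0.477
    174  0.4519   +0.445  -0.114  +1.763  -0.716


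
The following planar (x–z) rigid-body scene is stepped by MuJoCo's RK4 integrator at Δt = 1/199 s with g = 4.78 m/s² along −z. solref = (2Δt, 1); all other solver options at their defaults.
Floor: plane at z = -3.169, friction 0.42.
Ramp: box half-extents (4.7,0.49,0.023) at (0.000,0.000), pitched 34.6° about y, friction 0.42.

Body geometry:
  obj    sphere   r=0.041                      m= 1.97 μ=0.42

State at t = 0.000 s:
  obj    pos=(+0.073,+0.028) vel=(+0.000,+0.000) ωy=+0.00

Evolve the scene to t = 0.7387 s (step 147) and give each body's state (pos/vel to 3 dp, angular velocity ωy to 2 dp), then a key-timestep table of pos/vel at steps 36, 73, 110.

State at t = 0.7387 s:
  obj    pos=(+0.508,-0.273) vel=(+1.179,-0.813) ωy=+34.92

Key-timestep trajectory:
   step    t(s)  obj.x    obj.z    obj.vx   obj.vz 
     36  0.1809   +0.099  +0.009  +0.289  -0.199
     73  0.3668   +0.180  -0.047  +0.585  -0.404
    110  0.5528   +0.317  -0.141  +0.882  -0.609


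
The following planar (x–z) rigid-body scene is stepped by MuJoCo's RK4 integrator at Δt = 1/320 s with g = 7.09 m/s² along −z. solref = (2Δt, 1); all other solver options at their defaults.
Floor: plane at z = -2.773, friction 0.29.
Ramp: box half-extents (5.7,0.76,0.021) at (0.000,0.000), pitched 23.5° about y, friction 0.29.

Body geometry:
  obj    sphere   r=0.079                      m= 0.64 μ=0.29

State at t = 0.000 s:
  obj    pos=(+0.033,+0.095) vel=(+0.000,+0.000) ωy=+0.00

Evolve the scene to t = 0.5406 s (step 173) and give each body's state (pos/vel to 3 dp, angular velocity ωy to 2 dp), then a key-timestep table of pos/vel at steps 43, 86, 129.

State at t = 0.5406 s:
  obj    pos=(+0.304,-0.023) vel=(+1.001,-0.435) ωy=+13.82

Key-timestep trajectory:
   step    t(s)  obj.x    obj.z    obj.vx   obj.vz 
     43  0.1344   +0.050  +0.087  +0.249  -0.108
     86  0.2687   +0.100  +0.066  +0.498  -0.216
    129  0.4031   +0.183  +0.029  +0.747  -0.325


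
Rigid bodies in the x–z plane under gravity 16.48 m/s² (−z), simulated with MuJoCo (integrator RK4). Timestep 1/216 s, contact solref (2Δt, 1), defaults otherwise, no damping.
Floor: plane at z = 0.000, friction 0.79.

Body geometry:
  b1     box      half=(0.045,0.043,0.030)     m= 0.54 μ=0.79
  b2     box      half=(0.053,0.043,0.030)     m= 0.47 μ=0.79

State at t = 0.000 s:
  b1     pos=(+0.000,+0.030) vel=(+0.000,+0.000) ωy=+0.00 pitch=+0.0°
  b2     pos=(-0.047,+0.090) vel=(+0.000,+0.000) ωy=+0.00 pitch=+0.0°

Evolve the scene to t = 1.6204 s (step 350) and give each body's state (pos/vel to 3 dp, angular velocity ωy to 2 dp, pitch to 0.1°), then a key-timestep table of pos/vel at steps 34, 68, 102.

State at t = 1.6204 s:
  b1     pos=(+0.000,+0.030) vel=(+0.000,+0.000) ωy=+0.00 pitch=+0.0°
  b2     pos=(-0.178,+0.030) vel=(+0.000,+0.000) ωy=+0.00 pitch=+180.0°

Key-timestep trajectory:
   step    t(s)  b1.x    b1.z    b1.vx   b1.vz   b2.x    b2.z    b2.vx   b2.vz 
     34  0.1574   +0.000  +0.030  +0.000  +0.000   -0.056  +0.088  -0.156  -0.059
     68  0.3148   +0.000  +0.030  +0.000  +0.000   -0.106  +0.058  -0.289  +0.110
    102  0.4722   +0.000  +0.030  +0.000  +0.000   -0.144  +0.057  -0.336  -0.150


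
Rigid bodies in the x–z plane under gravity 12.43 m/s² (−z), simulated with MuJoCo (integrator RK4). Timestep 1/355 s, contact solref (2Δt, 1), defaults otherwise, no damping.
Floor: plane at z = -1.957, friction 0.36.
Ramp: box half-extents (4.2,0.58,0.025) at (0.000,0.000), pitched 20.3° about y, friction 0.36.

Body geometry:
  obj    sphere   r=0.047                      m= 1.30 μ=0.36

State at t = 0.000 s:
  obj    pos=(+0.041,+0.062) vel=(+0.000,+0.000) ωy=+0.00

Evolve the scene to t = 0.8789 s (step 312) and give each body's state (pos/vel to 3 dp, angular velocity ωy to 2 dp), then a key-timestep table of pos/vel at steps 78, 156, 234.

State at t = 0.8789 s:
  obj    pos=(+1.157,-0.351) vel=(+2.539,-0.939) ωy=+57.59

Key-timestep trajectory:
   step    t(s)  obj.x    obj.z    obj.vx   obj.vz 
     78  0.2197   +0.111  +0.036  +0.635  -0.235
    156  0.4394   +0.320  -0.042  +1.270  -0.470
    234  0.6592   +0.669  -0.171  +1.904  -0.704


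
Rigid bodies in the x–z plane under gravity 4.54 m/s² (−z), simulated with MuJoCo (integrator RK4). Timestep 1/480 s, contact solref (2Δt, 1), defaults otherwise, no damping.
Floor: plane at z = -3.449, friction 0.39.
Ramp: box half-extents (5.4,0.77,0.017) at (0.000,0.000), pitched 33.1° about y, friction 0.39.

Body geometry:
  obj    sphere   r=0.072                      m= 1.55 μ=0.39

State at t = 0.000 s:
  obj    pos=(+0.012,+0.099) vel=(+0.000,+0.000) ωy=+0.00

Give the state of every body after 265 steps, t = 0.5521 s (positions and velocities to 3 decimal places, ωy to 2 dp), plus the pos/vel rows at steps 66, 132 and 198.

State at t = 0.5521 s:
  obj    pos=(+0.238,-0.049) vel=(+0.819,-0.534) ωy=+13.58

Key-timestep trajectory:
   step    t(s)  obj.x    obj.z    obj.vx   obj.vz 
     66  0.1375   +0.026  +0.089  +0.204  -0.133
    132  0.2750   +0.068  +0.062  +0.408  -0.266
    198  0.4125   +0.138  +0.016  +0.612  -0.399


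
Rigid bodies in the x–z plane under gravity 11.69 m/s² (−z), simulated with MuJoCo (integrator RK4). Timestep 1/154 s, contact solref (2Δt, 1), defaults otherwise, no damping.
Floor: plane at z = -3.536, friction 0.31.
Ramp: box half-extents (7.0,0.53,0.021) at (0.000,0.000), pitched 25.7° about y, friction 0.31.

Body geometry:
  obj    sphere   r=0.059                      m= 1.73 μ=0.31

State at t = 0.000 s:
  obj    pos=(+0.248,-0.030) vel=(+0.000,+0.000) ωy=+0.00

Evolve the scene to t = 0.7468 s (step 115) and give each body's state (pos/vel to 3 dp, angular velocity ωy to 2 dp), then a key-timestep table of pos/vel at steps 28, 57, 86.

State at t = 0.7468 s:
  obj    pos=(+1.158,-0.468) vel=(+2.437,-1.173) ωy=+45.82

Key-timestep trajectory:
   step    t(s)  obj.x    obj.z    obj.vx   obj.vz 
     28  0.1818   +0.302  -0.057  +0.593  -0.286
     57  0.3701   +0.471  -0.138  +1.208  -0.581
     86  0.5584   +0.757  -0.275  +1.822  -0.877


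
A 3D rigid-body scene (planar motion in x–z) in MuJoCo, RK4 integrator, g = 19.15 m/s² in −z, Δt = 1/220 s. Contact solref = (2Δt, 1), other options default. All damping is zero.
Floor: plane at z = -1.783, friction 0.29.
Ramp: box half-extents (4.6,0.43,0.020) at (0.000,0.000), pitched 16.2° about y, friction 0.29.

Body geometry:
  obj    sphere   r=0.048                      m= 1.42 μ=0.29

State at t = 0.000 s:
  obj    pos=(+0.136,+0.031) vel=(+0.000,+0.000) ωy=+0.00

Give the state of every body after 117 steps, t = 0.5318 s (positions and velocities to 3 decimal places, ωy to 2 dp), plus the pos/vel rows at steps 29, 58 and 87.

State at t = 0.5318 s:
  obj    pos=(+0.654,-0.119) vel=(+1.949,-0.566) ωy=+42.27

Key-timestep trajectory:
   step    t(s)  obj.x    obj.z    obj.vx   obj.vz 
     29  0.1318   +0.168  +0.022  +0.483  -0.140
     58  0.2636   +0.263  -0.006  +0.966  -0.281
     87  0.3955   +0.423  -0.052  +1.449  -0.421


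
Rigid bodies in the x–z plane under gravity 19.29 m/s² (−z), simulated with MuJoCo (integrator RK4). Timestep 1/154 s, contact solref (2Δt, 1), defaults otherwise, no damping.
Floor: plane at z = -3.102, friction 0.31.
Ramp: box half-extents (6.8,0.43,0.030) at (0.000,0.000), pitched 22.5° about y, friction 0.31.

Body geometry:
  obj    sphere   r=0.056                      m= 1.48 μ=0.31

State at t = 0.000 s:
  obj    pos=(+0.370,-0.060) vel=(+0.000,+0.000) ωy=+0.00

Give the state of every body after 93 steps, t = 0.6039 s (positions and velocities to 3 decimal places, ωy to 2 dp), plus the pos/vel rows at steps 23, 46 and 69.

State at t = 0.6039 s:
  obj    pos=(+1.258,-0.428) vel=(+2.942,-1.219) ωy=+56.84

Key-timestep trajectory:
   step    t(s)  obj.x    obj.z    obj.vx   obj.vz 
     23  0.1494   +0.424  -0.083  +0.728  -0.301
     46  0.2987   +0.587  -0.150  +1.455  -0.603
     69  0.4481   +0.859  -0.263  +2.183  -0.904


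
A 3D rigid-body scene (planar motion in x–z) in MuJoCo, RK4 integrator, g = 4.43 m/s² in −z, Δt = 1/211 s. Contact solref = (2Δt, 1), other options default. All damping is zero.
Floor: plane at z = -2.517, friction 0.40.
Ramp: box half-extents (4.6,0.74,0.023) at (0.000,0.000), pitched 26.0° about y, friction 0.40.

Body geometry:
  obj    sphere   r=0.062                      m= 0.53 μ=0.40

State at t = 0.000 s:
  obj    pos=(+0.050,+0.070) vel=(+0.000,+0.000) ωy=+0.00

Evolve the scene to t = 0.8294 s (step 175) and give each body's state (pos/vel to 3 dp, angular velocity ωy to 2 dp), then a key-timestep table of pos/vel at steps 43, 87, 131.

State at t = 0.8294 s:
  obj    pos=(+0.479,-0.139) vel=(+1.034,-0.504) ωy=+18.55

Key-timestep trajectory:
   step    t(s)  obj.x    obj.z    obj.vx   obj.vz 
     43  0.2038   +0.076  +0.058  +0.254  -0.124
     87  0.4123   +0.156  +0.018  +0.514  -0.251
    131  0.6209   +0.290  -0.047  +0.774  -0.378


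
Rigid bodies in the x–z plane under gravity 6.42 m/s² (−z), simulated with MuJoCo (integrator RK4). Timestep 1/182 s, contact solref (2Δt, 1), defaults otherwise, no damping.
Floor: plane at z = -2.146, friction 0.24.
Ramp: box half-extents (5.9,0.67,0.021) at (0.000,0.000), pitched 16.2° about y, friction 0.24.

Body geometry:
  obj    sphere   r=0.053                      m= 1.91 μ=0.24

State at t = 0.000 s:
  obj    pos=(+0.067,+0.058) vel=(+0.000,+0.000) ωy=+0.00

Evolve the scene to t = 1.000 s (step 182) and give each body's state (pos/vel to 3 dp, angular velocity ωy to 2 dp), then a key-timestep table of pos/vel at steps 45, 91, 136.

State at t = 1.000 s:
  obj    pos=(+0.681,-0.121) vel=(+1.229,-0.357) ωy=+24.13

Key-timestep trajectory:
   step    t(s)  obj.x    obj.z    obj.vx   obj.vz 
     45  0.2473   +0.105  +0.047  +0.304  -0.088
     91  0.5000   +0.221  +0.013  +0.614  -0.178
    136  0.7473   +0.410  -0.042  +0.918  -0.267


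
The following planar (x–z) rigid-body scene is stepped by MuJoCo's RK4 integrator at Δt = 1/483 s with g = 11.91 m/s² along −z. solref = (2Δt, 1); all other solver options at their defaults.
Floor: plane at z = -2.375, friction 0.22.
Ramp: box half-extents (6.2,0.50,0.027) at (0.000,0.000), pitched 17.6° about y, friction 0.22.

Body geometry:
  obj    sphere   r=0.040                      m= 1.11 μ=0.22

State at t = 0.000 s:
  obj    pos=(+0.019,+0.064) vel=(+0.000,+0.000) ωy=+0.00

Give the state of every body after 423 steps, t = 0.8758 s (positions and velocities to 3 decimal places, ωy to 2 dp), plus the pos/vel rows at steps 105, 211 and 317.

State at t = 0.8758 s:
  obj    pos=(+0.959,-0.234) vel=(+2.147,-0.681) ωy=+56.31

Key-timestep trajectory:
   step    t(s)  obj.x    obj.z    obj.vx   obj.vz 
    105  0.2174   +0.077  +0.046  +0.533  -0.169
    211  0.4369   +0.253  -0.010  +1.071  -0.340
    317  0.6563   +0.547  -0.103  +1.609  -0.510


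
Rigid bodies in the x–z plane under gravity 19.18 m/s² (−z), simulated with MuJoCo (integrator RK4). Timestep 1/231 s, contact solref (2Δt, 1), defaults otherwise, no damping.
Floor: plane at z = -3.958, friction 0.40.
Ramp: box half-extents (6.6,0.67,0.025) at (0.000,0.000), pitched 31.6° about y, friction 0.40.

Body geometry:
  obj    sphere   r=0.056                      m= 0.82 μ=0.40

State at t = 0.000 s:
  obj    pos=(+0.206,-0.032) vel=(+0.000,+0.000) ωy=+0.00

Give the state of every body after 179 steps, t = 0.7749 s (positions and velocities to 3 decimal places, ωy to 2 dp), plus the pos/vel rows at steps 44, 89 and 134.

State at t = 0.7749 s:
  obj    pos=(+2.042,-1.161) vel=(+4.738,-2.915) ωy=+99.32

Key-timestep trajectory:
   step    t(s)  obj.x    obj.z    obj.vx   obj.vz 
     44  0.1905   +0.317  -0.100  +1.165  -0.717
     89  0.3853   +0.660  -0.311  +2.356  -1.449
    134  0.5801   +1.235  -0.665  +3.547  -2.182


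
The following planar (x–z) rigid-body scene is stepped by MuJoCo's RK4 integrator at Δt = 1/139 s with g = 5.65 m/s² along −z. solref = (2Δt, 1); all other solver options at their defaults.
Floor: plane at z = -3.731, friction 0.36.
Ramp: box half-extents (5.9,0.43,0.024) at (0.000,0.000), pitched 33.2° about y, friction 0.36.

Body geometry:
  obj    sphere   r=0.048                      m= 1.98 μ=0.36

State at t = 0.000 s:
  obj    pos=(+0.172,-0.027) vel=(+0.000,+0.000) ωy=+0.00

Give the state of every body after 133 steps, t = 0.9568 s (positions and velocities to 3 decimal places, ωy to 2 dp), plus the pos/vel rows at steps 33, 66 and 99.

State at t = 0.9568 s:
  obj    pos=(+1.019,-0.581) vel=(+1.769,-1.158) ωy=+44.04

Key-timestep trajectory:
   step    t(s)  obj.x    obj.z    obj.vx   obj.vz 
     33  0.2374   +0.224  -0.061  +0.439  -0.287
     66  0.4748   +0.381  -0.163  +0.878  -0.575
     99  0.7122   +0.641  -0.334  +1.317  -0.862


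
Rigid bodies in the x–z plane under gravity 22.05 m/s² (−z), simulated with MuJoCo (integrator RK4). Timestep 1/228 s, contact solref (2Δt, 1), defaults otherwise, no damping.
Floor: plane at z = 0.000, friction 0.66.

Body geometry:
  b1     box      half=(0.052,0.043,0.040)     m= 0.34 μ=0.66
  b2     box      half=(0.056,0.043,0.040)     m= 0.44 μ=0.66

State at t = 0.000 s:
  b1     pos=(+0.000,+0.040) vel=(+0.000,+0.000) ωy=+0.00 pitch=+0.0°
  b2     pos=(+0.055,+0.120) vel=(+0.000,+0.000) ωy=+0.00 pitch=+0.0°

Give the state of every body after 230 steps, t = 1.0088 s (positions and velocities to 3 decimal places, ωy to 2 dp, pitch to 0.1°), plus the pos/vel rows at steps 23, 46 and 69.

State at t = 1.0088 s:
  b1     pos=(+0.000,+0.040) vel=(+0.000,+0.000) ωy=+0.00 pitch=+0.0°
  b2     pos=(+0.106,+0.056) vel=(+0.000,+0.000) ωy=+0.00 pitch=+90.0°

Key-timestep trajectory:
   step    t(s)  b1.x    b1.z    b1.vx   b1.vz   b2.x    b2.z    b2.vx   b2.vz 
     23  0.1009   +0.000  +0.040  +0.000  +0.000   +0.060  +0.119  +0.128  -0.027
     46  0.2018   +0.000  +0.040  +0.000  +0.000   +0.088  +0.098  +0.402  -0.669
     69  0.3026   +0.000  +0.040  +0.000  +0.000   +0.111  +0.059  -0.130  -0.071


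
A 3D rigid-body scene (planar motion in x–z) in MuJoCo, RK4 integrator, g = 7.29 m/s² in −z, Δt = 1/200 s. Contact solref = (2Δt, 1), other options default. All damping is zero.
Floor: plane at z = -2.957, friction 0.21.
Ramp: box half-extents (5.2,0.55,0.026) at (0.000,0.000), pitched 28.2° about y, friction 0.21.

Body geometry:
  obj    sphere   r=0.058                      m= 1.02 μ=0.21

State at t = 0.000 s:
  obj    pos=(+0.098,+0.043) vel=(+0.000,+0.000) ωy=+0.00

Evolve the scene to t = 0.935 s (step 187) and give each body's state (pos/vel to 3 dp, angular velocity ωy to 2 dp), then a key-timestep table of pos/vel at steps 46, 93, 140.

State at t = 0.935 s:
  obj    pos=(+1.046,-0.466) vel=(+2.028,-1.087) ωy=+39.66

Key-timestep trajectory:
   step    t(s)  obj.x    obj.z    obj.vx   obj.vz 
     46  0.2300   +0.155  +0.012  +0.499  -0.268
     93  0.4650   +0.333  -0.083  +1.009  -0.541
    140  0.7000   +0.629  -0.242  +1.518  -0.814


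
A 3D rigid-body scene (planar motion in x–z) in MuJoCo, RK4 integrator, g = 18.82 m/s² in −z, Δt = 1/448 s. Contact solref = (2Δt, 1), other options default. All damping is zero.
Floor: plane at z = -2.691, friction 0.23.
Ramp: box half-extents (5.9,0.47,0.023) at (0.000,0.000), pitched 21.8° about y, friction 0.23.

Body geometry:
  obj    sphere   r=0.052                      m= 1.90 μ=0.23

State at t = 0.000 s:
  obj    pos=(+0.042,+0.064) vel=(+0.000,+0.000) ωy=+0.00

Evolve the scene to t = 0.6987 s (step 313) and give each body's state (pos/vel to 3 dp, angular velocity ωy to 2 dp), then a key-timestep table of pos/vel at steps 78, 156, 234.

State at t = 0.6987 s:
  obj    pos=(+1.173,-0.389) vel=(+3.239,-1.295) ωy=+67.07

Key-timestep trajectory:
   step    t(s)  obj.x    obj.z    obj.vx   obj.vz 
     78  0.1741   +0.112  +0.036  +0.807  -0.323
    156  0.3482   +0.323  -0.048  +1.614  -0.646
    234  0.5223   +0.674  -0.189  +2.421  -0.968


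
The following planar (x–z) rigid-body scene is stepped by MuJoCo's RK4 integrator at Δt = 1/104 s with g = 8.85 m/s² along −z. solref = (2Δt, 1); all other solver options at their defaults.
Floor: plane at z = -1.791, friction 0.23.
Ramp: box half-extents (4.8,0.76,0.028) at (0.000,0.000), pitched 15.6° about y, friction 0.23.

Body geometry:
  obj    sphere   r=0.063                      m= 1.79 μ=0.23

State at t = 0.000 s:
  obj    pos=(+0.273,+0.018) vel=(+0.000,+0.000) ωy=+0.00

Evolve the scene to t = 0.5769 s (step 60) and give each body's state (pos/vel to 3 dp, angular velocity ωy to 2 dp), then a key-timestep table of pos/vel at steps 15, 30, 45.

State at t = 0.5769 s:
  obj    pos=(+0.546,-0.058) vel=(+0.945,-0.264) ωy=+15.56

Key-timestep trajectory:
   step    t(s)  obj.x    obj.z    obj.vx   obj.vz 
     15  0.1442   +0.290  +0.013  +0.236  -0.066
     30  0.2885   +0.341  -0.001  +0.472  -0.132
     45  0.4327   +0.426  -0.025  +0.709  -0.198


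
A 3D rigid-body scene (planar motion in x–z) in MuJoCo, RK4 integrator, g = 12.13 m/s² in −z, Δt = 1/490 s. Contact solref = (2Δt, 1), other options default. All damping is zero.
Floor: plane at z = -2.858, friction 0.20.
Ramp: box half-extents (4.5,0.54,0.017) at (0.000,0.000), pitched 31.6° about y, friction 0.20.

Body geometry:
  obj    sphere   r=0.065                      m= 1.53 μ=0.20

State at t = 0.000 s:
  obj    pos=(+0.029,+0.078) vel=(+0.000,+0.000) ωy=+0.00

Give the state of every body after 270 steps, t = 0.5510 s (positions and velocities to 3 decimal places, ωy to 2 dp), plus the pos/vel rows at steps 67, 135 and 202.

State at t = 0.5510 s:
  obj    pos=(+0.616,-0.283) vel=(+2.131,-1.311) ωy=+38.48

Key-timestep trajectory:
   step    t(s)  obj.x    obj.z    obj.vx   obj.vz 
     67  0.1367   +0.065  +0.056  +0.529  -0.325
    135  0.2755   +0.176  -0.012  +1.066  -0.656
    202  0.4122   +0.358  -0.124  +1.594  -0.981


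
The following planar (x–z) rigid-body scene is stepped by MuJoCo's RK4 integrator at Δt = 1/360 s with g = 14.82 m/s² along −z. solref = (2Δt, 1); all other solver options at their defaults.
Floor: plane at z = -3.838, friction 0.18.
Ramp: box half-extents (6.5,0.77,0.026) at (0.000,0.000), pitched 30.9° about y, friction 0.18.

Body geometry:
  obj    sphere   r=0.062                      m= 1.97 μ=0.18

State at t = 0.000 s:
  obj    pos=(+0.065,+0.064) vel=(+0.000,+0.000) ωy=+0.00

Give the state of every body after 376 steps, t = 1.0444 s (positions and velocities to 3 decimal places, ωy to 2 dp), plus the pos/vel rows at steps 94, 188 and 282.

State at t = 1.0444 s:
  obj    pos=(+2.609,-1.459) vel=(+4.872,-2.916) ωy=+91.56

Key-timestep trajectory:
   step    t(s)  obj.x    obj.z    obj.vx   obj.vz 
     94  0.2611   +0.224  -0.032  +1.218  -0.729
    188  0.5222   +0.701  -0.317  +2.436  -1.458
    282  0.7833   +1.496  -0.793  +3.654  -2.187


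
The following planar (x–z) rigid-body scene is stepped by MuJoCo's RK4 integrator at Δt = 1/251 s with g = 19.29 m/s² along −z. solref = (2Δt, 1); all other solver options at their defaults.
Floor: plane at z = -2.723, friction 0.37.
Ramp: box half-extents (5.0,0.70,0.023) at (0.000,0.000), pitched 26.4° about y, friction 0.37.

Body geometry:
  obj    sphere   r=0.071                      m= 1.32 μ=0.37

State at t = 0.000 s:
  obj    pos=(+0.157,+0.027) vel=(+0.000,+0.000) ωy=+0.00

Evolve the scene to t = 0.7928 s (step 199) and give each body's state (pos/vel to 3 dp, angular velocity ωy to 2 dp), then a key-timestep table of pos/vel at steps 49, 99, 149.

State at t = 0.7928 s:
  obj    pos=(+1.882,-0.829) vel=(+4.351,-2.160) ωy=+68.40

Key-timestep trajectory:
   step    t(s)  obj.x    obj.z    obj.vx   obj.vz 
     49  0.1952   +0.262  -0.025  +1.072  -0.532
     99  0.3944   +0.584  -0.185  +2.165  -1.075
    149  0.5936   +1.124  -0.453  +3.258  -1.617


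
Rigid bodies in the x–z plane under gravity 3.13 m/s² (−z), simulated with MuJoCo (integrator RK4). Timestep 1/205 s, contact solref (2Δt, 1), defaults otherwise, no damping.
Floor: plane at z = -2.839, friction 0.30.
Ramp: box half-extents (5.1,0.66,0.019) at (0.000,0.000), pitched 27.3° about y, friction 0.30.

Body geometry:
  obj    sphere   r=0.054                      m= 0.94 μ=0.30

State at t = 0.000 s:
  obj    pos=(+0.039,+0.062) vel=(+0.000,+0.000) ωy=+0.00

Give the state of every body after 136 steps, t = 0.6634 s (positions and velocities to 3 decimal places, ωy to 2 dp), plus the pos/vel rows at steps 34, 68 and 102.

State at t = 0.6634 s:
  obj    pos=(+0.240,-0.041) vel=(+0.605,-0.312) ωy=+12.59

Key-timestep trajectory:
   step    t(s)  obj.x    obj.z    obj.vx   obj.vz 
     34  0.1659   +0.052  +0.056  +0.151  -0.078
     68  0.3317   +0.089  +0.036  +0.302  -0.156
    102  0.4976   +0.152  +0.004  +0.453  -0.234


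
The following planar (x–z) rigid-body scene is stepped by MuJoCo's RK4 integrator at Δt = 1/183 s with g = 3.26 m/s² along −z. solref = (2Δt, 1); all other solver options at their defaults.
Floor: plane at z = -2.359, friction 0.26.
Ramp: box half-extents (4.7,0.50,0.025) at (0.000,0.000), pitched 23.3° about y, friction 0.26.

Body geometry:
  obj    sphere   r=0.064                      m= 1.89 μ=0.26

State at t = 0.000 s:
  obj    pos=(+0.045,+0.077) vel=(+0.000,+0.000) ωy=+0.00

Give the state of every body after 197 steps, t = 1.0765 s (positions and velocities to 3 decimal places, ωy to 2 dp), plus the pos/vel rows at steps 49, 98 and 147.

State at t = 1.0765 s:
  obj    pos=(+0.535,-0.134) vel=(+0.911,-0.392) ωy=+15.49

Key-timestep trajectory:
   step    t(s)  obj.x    obj.z    obj.vx   obj.vz 
     49  0.2678   +0.076  +0.064  +0.227  -0.098
     98  0.5355   +0.167  +0.025  +0.453  -0.195
    147  0.8033   +0.318  -0.040  +0.680  -0.293


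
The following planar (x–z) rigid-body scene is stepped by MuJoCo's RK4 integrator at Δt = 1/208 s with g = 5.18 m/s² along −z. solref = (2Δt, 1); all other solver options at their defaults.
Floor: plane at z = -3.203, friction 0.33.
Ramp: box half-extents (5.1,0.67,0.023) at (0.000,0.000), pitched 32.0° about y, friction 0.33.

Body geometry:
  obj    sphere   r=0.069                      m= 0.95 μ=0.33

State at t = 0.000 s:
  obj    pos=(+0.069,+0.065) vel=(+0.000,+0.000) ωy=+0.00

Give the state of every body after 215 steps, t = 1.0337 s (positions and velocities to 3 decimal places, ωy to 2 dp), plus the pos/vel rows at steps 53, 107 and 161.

State at t = 1.0337 s:
  obj    pos=(+0.958,-0.490) vel=(+1.719,-1.074) ωy=+29.37

Key-timestep trajectory:
   step    t(s)  obj.x    obj.z    obj.vx   obj.vz 
     53  0.2548   +0.123  +0.032  +0.424  -0.265
    107  0.5144   +0.289  -0.072  +0.855  -0.535
    161  0.7740   +0.567  -0.246  +1.287  -0.804
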